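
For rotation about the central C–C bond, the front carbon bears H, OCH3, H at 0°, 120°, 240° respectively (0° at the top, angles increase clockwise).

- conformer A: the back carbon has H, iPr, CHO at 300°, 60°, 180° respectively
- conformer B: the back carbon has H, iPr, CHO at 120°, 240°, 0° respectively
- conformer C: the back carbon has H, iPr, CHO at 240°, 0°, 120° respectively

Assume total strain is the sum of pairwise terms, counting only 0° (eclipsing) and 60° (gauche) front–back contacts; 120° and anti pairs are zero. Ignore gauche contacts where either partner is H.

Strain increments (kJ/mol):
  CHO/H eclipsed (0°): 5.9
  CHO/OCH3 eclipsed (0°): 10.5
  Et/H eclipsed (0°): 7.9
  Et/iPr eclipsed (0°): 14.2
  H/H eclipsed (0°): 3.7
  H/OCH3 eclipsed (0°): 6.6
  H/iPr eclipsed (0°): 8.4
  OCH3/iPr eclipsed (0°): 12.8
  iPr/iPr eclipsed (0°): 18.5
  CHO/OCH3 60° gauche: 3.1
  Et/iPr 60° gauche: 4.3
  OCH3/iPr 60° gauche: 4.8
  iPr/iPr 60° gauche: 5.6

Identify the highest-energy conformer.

A (staggered): OCH3–iPr gauche, OCH3–CHO gauche; 4.8 + 3.1 = 7.9 kJ/mol.
B (eclipsed): H–CHO eclipsed, OCH3–H eclipsed, H–iPr eclipsed; 5.9 + 6.6 + 8.4 = 20.9 kJ/mol.
C (eclipsed): H–iPr eclipsed, OCH3–CHO eclipsed, H–H eclipsed; 8.4 + 10.5 + 3.7 = 22.6 kJ/mol.
C has the highest total (22.6 kJ/mol).

C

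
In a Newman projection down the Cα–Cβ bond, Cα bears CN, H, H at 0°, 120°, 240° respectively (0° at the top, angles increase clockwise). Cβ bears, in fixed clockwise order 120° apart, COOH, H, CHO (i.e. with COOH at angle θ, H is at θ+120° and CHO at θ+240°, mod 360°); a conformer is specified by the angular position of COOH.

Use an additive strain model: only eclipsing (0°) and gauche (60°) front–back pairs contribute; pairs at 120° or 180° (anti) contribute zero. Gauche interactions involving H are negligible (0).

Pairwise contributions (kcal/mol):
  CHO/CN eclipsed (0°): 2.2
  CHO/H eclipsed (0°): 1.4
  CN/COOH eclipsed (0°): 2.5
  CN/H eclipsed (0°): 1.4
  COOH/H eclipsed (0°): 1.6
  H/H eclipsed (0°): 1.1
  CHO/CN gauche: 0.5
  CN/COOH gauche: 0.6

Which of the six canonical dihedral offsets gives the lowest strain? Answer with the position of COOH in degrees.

180°

COOH at 0° (eclipsed): CN(0°)/COOH(0°) eclipsed 2.5; H(120°)/H(120°) eclipsed 1.1; H(240°)/CHO(240°) eclipsed 1.4 → 5.0 kcal/mol.
COOH at 60° (staggered): CN(0°)/COOH(60°) gauche 0.6; CN(0°)/CHO(300°) gauche 0.5 → 1.1 kcal/mol.
COOH at 120° (eclipsed): CN(0°)/CHO(0°) eclipsed 2.2; H(120°)/COOH(120°) eclipsed 1.6; H(240°)/H(240°) eclipsed 1.1 → 4.9 kcal/mol.
COOH at 180° (staggered): CN(0°)/CHO(60°) gauche 0.5 → 0.5 kcal/mol.
COOH at 240° (eclipsed): CN(0°)/H(0°) eclipsed 1.4; H(120°)/CHO(120°) eclipsed 1.4; H(240°)/COOH(240°) eclipsed 1.6 → 4.4 kcal/mol.
COOH at 300° (staggered): CN(0°)/COOH(300°) gauche 0.6 → 0.6 kcal/mol.
The minimum (0.5 kcal/mol) occurs with COOH at 180°.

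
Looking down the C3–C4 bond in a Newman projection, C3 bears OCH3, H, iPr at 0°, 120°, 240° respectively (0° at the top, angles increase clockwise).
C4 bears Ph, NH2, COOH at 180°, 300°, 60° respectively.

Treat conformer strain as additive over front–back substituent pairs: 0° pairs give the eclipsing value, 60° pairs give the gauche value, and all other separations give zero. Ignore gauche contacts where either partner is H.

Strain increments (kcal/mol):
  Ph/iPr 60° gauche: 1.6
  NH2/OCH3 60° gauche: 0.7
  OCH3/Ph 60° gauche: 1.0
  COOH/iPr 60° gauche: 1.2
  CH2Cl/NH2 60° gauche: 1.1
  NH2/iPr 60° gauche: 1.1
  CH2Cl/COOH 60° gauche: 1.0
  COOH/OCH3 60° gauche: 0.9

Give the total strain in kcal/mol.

4.3 kcal/mol

This conformer (staggered): OCH3–NH2 gauche, OCH3–COOH gauche, iPr–Ph gauche, iPr–NH2 gauche; 0.7 + 0.9 + 1.6 + 1.1 = 4.3 kcal/mol.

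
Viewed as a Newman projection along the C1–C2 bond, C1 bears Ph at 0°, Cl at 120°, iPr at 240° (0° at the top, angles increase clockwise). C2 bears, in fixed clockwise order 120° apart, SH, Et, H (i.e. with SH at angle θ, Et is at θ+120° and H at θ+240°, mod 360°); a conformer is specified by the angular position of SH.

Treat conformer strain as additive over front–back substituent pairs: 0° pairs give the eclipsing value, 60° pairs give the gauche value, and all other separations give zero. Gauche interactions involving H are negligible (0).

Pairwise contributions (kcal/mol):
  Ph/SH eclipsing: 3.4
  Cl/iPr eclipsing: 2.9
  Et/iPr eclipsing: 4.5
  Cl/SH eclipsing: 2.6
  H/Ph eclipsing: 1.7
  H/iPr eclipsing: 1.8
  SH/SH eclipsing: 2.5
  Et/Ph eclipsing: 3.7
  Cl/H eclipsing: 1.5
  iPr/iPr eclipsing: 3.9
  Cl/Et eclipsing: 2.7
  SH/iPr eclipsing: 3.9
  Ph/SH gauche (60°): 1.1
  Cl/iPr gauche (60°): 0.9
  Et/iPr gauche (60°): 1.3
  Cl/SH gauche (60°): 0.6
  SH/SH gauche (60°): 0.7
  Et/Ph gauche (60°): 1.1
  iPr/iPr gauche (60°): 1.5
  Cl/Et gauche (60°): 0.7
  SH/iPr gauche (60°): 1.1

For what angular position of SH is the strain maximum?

SH at 0° (eclipsed): Ph–SH eclipsed, Cl–Et eclipsed, iPr–H eclipsed; 3.4 + 2.7 + 1.8 = 7.9 kcal/mol.
SH at 60° (staggered): Ph–SH gauche, Cl–SH gauche, Cl–Et gauche, iPr–Et gauche; 1.1 + 0.6 + 0.7 + 1.3 = 3.7 kcal/mol.
SH at 120° (eclipsed): Ph–H eclipsed, Cl–SH eclipsed, iPr–Et eclipsed; 1.7 + 2.6 + 4.5 = 8.8 kcal/mol.
SH at 180° (staggered): Ph–Et gauche, Cl–SH gauche, iPr–SH gauche, iPr–Et gauche; 1.1 + 0.6 + 1.1 + 1.3 = 4.1 kcal/mol.
SH at 240° (eclipsed): Ph–Et eclipsed, Cl–H eclipsed, iPr–SH eclipsed; 3.7 + 1.5 + 3.9 = 9.1 kcal/mol.
SH at 300° (staggered): Ph–SH gauche, Ph–Et gauche, Cl–Et gauche, iPr–SH gauche; 1.1 + 1.1 + 0.7 + 1.1 = 4.0 kcal/mol.
The maximum (9.1 kcal/mol) occurs with SH at 240°.

240°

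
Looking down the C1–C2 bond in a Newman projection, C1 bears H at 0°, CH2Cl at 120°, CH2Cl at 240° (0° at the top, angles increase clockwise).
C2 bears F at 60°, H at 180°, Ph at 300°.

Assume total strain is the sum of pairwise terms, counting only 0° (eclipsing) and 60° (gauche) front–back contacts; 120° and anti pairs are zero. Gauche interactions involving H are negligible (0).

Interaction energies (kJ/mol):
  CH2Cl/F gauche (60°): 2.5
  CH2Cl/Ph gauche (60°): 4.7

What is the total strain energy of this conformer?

7.2 kJ/mol

This conformer (staggered): CH2Cl(120°)/F(60°) gauche 2.5; CH2Cl(240°)/Ph(300°) gauche 4.7 → 7.2 kJ/mol.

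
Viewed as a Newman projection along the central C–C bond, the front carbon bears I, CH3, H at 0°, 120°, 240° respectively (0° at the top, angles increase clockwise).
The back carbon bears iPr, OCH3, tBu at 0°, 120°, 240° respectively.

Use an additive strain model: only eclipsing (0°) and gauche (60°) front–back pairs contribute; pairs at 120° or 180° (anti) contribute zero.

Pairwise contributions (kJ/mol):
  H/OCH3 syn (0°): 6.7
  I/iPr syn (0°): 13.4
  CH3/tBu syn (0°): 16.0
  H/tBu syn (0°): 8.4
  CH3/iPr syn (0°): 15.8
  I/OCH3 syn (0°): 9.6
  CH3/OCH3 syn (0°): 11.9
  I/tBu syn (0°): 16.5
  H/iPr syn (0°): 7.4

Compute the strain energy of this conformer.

33.7 kJ/mol

This conformer (eclipsed): I–iPr eclipsed, CH3–OCH3 eclipsed, H–tBu eclipsed; 13.4 + 11.9 + 8.4 = 33.7 kJ/mol.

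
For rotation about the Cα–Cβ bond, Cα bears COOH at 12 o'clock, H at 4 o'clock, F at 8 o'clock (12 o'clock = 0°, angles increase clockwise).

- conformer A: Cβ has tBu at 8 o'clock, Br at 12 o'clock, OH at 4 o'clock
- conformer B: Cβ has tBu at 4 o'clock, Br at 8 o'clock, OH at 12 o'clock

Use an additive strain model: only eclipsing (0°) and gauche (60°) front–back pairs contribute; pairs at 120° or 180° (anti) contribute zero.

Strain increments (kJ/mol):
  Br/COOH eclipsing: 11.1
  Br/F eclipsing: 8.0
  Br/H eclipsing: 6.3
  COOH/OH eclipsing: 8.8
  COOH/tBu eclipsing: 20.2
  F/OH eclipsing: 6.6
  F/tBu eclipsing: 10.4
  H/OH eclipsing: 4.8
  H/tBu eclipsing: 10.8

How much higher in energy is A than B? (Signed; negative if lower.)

-1.3 kJ/mol

A is eclipsed. COOH at 0° is eclipsed with Br at 0° (11.1); H at 120° is eclipsed with OH at 120° (4.8); F at 240° is eclipsed with tBu at 240° (10.4). Total 26.3 kJ/mol.
B is eclipsed. COOH at 0° is eclipsed with OH at 0° (8.8); H at 120° is eclipsed with tBu at 120° (10.8); F at 240° is eclipsed with Br at 240° (8.0). Total 27.6 kJ/mol.
E(A) − E(B) = 26.3 − 27.6 = -1.3 kJ/mol.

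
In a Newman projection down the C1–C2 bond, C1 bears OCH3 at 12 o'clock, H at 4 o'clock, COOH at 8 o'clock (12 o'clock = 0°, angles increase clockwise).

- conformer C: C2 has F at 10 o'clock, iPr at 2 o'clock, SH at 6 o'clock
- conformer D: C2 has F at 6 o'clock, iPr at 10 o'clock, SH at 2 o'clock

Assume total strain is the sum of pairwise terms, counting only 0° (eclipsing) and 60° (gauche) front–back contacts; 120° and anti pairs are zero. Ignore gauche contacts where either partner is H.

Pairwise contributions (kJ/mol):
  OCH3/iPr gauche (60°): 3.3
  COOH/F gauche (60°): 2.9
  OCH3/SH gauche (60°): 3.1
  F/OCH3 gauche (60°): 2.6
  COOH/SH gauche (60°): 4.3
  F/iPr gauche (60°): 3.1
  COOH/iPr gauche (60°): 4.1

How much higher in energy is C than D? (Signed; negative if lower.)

C (staggered): OCH3(0°)/F(300°) gauche 2.6; OCH3(0°)/iPr(60°) gauche 3.3; COOH(240°)/F(300°) gauche 2.9; COOH(240°)/SH(180°) gauche 4.3 → 13.1 kJ/mol.
D (staggered): OCH3(0°)/iPr(300°) gauche 3.3; OCH3(0°)/SH(60°) gauche 3.1; COOH(240°)/F(180°) gauche 2.9; COOH(240°)/iPr(300°) gauche 4.1 → 13.4 kJ/mol.
E(C) − E(D) = 13.1 − 13.4 = -0.3 kJ/mol.

-0.3 kJ/mol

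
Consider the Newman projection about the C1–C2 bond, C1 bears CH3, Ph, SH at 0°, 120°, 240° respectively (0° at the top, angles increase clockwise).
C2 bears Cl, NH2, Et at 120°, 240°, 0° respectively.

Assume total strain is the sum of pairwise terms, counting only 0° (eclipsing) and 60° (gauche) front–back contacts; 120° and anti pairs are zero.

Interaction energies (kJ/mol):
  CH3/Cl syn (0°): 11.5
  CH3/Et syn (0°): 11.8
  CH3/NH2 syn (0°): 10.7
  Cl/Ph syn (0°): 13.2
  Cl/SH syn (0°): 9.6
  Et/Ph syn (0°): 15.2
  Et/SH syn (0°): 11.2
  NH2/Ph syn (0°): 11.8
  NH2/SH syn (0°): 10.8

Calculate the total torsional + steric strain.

35.8 kJ/mol

This conformer (eclipsed): CH3(0°)/Et(0°) eclipsed 11.8; Ph(120°)/Cl(120°) eclipsed 13.2; SH(240°)/NH2(240°) eclipsed 10.8 → 35.8 kJ/mol.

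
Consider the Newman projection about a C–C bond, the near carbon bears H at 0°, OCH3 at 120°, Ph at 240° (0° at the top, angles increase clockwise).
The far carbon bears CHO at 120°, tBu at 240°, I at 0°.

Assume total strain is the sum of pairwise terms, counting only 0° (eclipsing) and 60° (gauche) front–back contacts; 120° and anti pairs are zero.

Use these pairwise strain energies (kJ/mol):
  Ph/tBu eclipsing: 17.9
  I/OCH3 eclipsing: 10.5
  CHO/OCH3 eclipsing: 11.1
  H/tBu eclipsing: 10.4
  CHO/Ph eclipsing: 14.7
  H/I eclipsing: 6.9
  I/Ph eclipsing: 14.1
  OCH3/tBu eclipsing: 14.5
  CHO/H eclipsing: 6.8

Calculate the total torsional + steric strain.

35.9 kJ/mol

This conformer is eclipsed. H at 0° is eclipsed with I at 0° (6.9); OCH3 at 120° is eclipsed with CHO at 120° (11.1); Ph at 240° is eclipsed with tBu at 240° (17.9). Total 35.9 kJ/mol.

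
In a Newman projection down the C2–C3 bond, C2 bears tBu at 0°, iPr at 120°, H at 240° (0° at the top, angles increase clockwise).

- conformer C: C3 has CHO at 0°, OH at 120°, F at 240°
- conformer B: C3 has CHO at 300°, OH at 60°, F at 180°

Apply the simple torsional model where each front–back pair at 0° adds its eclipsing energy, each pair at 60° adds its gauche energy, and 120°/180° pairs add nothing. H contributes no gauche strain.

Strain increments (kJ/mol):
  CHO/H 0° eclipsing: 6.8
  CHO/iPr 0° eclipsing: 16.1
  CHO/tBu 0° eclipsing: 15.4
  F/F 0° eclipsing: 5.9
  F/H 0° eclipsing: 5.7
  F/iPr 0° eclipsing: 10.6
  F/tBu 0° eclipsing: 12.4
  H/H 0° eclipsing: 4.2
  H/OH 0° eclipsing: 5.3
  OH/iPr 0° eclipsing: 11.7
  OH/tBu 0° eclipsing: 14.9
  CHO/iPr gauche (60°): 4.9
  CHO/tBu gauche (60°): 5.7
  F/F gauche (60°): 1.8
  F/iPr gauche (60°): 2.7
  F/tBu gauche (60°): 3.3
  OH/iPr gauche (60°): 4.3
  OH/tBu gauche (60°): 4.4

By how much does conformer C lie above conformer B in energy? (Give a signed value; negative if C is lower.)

+15.7 kJ/mol

C (eclipsed): tBu(0°)/CHO(0°) eclipsed 15.4; iPr(120°)/OH(120°) eclipsed 11.7; H(240°)/F(240°) eclipsed 5.7 → 32.8 kJ/mol.
B (staggered): tBu(0°)/CHO(300°) gauche 5.7; tBu(0°)/OH(60°) gauche 4.4; iPr(120°)/OH(60°) gauche 4.3; iPr(120°)/F(180°) gauche 2.7 → 17.1 kJ/mol.
E(C) − E(B) = 32.8 − 17.1 = +15.7 kJ/mol.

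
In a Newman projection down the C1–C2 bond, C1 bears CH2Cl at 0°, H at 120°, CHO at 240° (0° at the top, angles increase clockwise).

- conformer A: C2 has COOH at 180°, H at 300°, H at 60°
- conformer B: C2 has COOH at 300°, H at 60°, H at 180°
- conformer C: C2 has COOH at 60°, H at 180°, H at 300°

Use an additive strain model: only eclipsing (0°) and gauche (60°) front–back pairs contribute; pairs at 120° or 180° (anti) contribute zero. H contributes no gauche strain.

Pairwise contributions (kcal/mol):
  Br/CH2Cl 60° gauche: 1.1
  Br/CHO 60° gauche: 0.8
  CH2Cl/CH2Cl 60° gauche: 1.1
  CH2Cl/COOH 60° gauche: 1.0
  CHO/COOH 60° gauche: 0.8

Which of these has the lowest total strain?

A (staggered): CHO–COOH gauche; 0.8 = 0.8 kcal/mol.
B (staggered): CH2Cl–COOH gauche, CHO–COOH gauche; 1.0 + 0.8 = 1.8 kcal/mol.
C (staggered): CH2Cl–COOH gauche; 1.0 = 1.0 kcal/mol.
A has the lowest total (0.8 kcal/mol).

A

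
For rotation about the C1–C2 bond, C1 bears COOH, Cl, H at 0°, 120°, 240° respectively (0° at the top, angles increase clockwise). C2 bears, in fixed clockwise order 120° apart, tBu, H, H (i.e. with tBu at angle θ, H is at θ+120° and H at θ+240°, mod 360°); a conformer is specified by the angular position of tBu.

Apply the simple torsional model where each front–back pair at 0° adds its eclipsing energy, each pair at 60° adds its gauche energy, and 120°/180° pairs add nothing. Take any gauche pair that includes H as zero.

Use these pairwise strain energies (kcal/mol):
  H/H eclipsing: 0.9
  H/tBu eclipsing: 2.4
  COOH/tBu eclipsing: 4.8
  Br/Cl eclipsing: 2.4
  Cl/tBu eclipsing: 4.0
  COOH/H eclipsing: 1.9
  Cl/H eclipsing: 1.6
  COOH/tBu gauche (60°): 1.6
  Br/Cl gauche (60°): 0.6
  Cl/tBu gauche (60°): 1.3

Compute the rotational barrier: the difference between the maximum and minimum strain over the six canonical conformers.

tBu at 0° (eclipsed): COOH–tBu eclipsed, Cl–H eclipsed, H–H eclipsed; 4.8 + 1.6 + 0.9 = 7.3 kcal/mol.
tBu at 60° (staggered): COOH–tBu gauche, Cl–tBu gauche; 1.6 + 1.3 = 2.9 kcal/mol.
tBu at 120° (eclipsed): COOH–H eclipsed, Cl–tBu eclipsed, H–H eclipsed; 1.9 + 4.0 + 0.9 = 6.8 kcal/mol.
tBu at 180° (staggered): Cl–tBu gauche; 1.3 = 1.3 kcal/mol.
tBu at 240° (eclipsed): COOH–H eclipsed, Cl–H eclipsed, H–tBu eclipsed; 1.9 + 1.6 + 2.4 = 5.9 kcal/mol.
tBu at 300° (staggered): COOH–tBu gauche; 1.6 = 1.6 kcal/mol.
Max at 0° (7.3 kcal/mol), min at 180° (1.3 kcal/mol); barrier = 6.0 kcal/mol.

6.0 kcal/mol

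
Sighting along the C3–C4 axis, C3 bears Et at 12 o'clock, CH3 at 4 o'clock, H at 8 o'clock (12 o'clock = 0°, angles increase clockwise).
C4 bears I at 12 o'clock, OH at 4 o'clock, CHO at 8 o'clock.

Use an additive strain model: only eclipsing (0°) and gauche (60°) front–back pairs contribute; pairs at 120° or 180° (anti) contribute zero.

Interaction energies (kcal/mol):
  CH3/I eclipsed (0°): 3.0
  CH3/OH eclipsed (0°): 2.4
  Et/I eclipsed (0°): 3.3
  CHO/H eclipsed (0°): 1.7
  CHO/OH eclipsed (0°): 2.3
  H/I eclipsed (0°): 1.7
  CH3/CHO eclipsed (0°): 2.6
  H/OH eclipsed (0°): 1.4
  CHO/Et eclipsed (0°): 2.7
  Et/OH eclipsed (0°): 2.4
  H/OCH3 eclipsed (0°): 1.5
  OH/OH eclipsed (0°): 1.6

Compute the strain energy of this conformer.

This conformer (eclipsed): Et(0°)/I(0°) eclipsed 3.3; CH3(120°)/OH(120°) eclipsed 2.4; H(240°)/CHO(240°) eclipsed 1.7 → 7.4 kcal/mol.

7.4 kcal/mol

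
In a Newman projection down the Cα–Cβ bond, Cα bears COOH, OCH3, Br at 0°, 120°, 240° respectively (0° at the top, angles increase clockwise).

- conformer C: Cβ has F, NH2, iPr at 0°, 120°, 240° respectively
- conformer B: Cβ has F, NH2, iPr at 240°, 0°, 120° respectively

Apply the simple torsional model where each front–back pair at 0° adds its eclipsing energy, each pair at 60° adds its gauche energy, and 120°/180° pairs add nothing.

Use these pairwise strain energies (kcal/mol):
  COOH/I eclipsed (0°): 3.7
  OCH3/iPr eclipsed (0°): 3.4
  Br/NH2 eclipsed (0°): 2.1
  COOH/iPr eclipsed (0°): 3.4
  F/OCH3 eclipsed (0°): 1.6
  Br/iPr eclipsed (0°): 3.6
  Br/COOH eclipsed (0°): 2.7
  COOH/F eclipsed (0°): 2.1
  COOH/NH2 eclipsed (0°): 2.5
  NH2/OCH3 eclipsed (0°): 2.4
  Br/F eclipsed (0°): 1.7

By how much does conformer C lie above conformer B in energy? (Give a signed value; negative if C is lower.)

C (eclipsed): COOH–F eclipsed, OCH3–NH2 eclipsed, Br–iPr eclipsed; 2.1 + 2.4 + 3.6 = 8.1 kcal/mol.
B (eclipsed): COOH–NH2 eclipsed, OCH3–iPr eclipsed, Br–F eclipsed; 2.5 + 3.4 + 1.7 = 7.6 kcal/mol.
E(C) − E(B) = 8.1 − 7.6 = +0.5 kcal/mol.

+0.5 kcal/mol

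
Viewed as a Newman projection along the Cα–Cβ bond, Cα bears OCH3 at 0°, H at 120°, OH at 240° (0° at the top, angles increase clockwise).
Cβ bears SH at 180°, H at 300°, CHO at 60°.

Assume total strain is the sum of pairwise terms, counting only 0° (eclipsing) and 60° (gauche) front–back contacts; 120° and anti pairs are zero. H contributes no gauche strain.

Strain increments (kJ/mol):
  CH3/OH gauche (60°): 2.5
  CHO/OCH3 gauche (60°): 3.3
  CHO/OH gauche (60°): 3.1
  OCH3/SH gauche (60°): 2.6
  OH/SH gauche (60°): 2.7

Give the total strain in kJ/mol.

This conformer (staggered): OCH3–CHO gauche, OH–SH gauche; 3.3 + 2.7 = 6.0 kJ/mol.

6.0 kJ/mol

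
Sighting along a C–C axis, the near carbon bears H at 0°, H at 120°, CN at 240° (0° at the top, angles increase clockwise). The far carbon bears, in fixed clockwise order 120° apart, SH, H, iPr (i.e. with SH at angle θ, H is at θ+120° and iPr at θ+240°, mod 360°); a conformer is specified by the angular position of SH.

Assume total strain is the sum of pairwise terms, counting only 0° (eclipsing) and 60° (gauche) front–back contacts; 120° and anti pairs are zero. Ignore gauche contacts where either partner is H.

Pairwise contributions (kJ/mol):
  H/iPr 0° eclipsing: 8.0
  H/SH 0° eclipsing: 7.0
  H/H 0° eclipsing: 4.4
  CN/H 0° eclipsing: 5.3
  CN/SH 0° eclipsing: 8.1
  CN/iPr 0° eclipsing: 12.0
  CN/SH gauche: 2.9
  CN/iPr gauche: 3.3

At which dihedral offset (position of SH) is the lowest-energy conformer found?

SH at 0° is eclipsed. H at 0° is eclipsed with SH at 0° (7.0); H at 120° is eclipsed with H at 120° (4.4); CN at 240° is eclipsed with iPr at 240° (12.0). Total 23.4 kJ/mol.
SH at 60° is staggered. CN at 240° is gauche with iPr at 300° (3.3). Total 3.3 kJ/mol.
SH at 120° is eclipsed. H at 0° is eclipsed with iPr at 0° (8.0); H at 120° is eclipsed with SH at 120° (7.0); CN at 240° is eclipsed with H at 240° (5.3). Total 20.3 kJ/mol.
SH at 180° is staggered. CN at 240° is gauche with SH at 180° (2.9). Total 2.9 kJ/mol.
SH at 240° is eclipsed. H at 0° is eclipsed with H at 0° (4.4); H at 120° is eclipsed with iPr at 120° (8.0); CN at 240° is eclipsed with SH at 240° (8.1). Total 20.5 kJ/mol.
SH at 300° is staggered. CN at 240° is gauche with SH at 300° (2.9); CN at 240° is gauche with iPr at 180° (3.3). Total 6.2 kJ/mol.
The minimum (2.9 kJ/mol) occurs with SH at 180°.

180°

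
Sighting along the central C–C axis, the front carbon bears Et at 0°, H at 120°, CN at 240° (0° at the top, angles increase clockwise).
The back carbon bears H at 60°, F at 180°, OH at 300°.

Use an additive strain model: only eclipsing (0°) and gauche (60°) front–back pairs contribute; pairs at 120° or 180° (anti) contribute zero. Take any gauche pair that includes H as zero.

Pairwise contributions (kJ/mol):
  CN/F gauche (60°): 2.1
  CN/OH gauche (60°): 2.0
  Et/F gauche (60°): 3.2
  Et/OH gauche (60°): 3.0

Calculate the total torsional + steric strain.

This conformer (staggered): Et–OH gauche, CN–F gauche, CN–OH gauche; 3.0 + 2.1 + 2.0 = 7.1 kJ/mol.

7.1 kJ/mol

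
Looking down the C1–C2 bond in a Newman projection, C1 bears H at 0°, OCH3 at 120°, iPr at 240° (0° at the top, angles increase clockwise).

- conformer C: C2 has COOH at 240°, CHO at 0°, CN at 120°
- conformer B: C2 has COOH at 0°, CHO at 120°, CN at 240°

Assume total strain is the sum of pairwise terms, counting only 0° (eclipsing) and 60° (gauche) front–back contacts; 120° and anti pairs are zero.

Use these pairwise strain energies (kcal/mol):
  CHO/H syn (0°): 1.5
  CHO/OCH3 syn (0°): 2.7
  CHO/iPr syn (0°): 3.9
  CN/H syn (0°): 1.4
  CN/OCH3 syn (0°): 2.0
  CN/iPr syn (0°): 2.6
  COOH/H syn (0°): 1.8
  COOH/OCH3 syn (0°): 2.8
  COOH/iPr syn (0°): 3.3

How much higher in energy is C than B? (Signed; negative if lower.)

-0.3 kcal/mol

C (eclipsed): H(0°)/CHO(0°) eclipsed 1.5; OCH3(120°)/CN(120°) eclipsed 2.0; iPr(240°)/COOH(240°) eclipsed 3.3 → 6.8 kcal/mol.
B (eclipsed): H(0°)/COOH(0°) eclipsed 1.8; OCH3(120°)/CHO(120°) eclipsed 2.7; iPr(240°)/CN(240°) eclipsed 2.6 → 7.1 kcal/mol.
E(C) − E(B) = 6.8 − 7.1 = -0.3 kcal/mol.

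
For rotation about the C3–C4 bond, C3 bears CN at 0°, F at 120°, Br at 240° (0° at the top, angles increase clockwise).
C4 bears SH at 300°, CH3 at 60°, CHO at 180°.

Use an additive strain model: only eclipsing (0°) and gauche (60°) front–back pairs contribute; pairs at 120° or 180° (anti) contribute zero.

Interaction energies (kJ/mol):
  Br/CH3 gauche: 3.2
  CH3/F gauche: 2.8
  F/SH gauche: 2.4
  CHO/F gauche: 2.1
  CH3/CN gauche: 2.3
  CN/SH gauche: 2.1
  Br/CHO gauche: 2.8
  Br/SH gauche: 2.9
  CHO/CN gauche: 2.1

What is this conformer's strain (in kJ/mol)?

This conformer (staggered): CN–SH gauche, CN–CH3 gauche, F–CH3 gauche, F–CHO gauche, Br–SH gauche, Br–CHO gauche; 2.1 + 2.3 + 2.8 + 2.1 + 2.9 + 2.8 = 15.0 kJ/mol.

15.0 kJ/mol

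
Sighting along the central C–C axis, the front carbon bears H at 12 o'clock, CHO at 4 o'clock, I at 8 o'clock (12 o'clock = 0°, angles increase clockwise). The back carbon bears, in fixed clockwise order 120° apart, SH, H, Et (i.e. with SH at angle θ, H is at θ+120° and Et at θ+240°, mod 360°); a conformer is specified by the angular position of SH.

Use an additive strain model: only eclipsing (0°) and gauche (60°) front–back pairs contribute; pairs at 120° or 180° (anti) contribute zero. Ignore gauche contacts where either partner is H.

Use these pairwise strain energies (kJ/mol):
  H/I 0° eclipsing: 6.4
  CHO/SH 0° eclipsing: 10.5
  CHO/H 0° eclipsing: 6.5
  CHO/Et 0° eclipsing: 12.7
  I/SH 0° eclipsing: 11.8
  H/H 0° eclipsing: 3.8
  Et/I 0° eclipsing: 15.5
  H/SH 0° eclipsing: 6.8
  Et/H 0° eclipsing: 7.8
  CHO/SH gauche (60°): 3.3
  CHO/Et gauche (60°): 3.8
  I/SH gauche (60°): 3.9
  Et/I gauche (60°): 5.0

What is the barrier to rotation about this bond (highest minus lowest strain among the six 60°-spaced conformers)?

SH at 0° (eclipsed): H–SH eclipsed, CHO–H eclipsed, I–Et eclipsed; 6.8 + 6.5 + 15.5 = 28.8 kJ/mol.
SH at 60° (staggered): CHO–SH gauche, I–Et gauche; 3.3 + 5.0 = 8.3 kJ/mol.
SH at 120° (eclipsed): H–Et eclipsed, CHO–SH eclipsed, I–H eclipsed; 7.8 + 10.5 + 6.4 = 24.7 kJ/mol.
SH at 180° (staggered): CHO–SH gauche, CHO–Et gauche, I–SH gauche; 3.3 + 3.8 + 3.9 = 11.0 kJ/mol.
SH at 240° (eclipsed): H–H eclipsed, CHO–Et eclipsed, I–SH eclipsed; 3.8 + 12.7 + 11.8 = 28.3 kJ/mol.
SH at 300° (staggered): CHO–Et gauche, I–SH gauche, I–Et gauche; 3.8 + 3.9 + 5.0 = 12.7 kJ/mol.
Max at 0° (28.8 kJ/mol), min at 60° (8.3 kJ/mol); barrier = 20.5 kJ/mol.

20.5 kJ/mol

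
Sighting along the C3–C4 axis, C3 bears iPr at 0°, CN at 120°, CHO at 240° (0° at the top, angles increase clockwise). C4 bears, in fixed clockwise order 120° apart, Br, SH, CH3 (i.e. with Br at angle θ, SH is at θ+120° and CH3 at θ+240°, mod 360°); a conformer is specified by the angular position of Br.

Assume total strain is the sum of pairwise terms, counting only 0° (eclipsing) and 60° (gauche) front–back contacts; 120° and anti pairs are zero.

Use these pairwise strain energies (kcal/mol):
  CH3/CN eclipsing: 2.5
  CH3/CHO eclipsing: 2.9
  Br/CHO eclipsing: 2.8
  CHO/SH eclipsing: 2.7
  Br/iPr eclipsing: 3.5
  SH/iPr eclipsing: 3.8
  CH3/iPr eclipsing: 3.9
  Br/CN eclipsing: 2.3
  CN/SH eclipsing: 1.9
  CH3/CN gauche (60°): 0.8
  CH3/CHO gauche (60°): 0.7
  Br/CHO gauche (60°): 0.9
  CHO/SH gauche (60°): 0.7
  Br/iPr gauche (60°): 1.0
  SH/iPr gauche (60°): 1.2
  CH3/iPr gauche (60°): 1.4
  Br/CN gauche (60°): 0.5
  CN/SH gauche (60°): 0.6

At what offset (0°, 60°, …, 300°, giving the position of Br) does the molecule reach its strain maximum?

240°

Br at 0° (eclipsed): iPr–Br eclipsed, CN–SH eclipsed, CHO–CH3 eclipsed; 3.5 + 1.9 + 2.9 = 8.3 kcal/mol.
Br at 60° (staggered): iPr–Br gauche, iPr–CH3 gauche, CN–Br gauche, CN–SH gauche, CHO–SH gauche, CHO–CH3 gauche; 1.0 + 1.4 + 0.5 + 0.6 + 0.7 + 0.7 = 4.9 kcal/mol.
Br at 120° (eclipsed): iPr–CH3 eclipsed, CN–Br eclipsed, CHO–SH eclipsed; 3.9 + 2.3 + 2.7 = 8.9 kcal/mol.
Br at 180° (staggered): iPr–SH gauche, iPr–CH3 gauche, CN–Br gauche, CN–CH3 gauche, CHO–Br gauche, CHO–SH gauche; 1.2 + 1.4 + 0.5 + 0.8 + 0.9 + 0.7 = 5.5 kcal/mol.
Br at 240° (eclipsed): iPr–SH eclipsed, CN–CH3 eclipsed, CHO–Br eclipsed; 3.8 + 2.5 + 2.8 = 9.1 kcal/mol.
Br at 300° (staggered): iPr–Br gauche, iPr–SH gauche, CN–SH gauche, CN–CH3 gauche, CHO–Br gauche, CHO–CH3 gauche; 1.0 + 1.2 + 0.6 + 0.8 + 0.9 + 0.7 = 5.2 kcal/mol.
The maximum (9.1 kcal/mol) occurs with Br at 240°.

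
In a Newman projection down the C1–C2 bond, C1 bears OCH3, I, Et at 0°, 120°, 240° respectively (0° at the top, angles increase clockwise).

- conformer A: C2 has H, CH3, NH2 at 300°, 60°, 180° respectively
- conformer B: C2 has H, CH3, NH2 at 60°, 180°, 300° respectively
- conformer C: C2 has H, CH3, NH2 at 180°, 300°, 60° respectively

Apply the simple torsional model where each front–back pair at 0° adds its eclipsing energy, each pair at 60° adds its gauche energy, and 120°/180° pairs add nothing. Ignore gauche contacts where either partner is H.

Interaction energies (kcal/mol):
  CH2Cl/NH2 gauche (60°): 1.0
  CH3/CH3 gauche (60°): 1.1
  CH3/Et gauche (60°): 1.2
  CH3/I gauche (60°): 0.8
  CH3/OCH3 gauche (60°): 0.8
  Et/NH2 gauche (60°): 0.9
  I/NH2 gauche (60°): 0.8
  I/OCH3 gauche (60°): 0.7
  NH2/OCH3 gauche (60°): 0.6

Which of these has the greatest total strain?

B

A is staggered. OCH3 at 0° is gauche with CH3 at 60° (0.8); I at 120° is gauche with CH3 at 60° (0.8); I at 120° is gauche with NH2 at 180° (0.8); Et at 240° is gauche with NH2 at 180° (0.9). Total 3.3 kcal/mol.
B is staggered. OCH3 at 0° is gauche with NH2 at 300° (0.6); I at 120° is gauche with CH3 at 180° (0.8); Et at 240° is gauche with CH3 at 180° (1.2); Et at 240° is gauche with NH2 at 300° (0.9). Total 3.5 kcal/mol.
C is staggered. OCH3 at 0° is gauche with CH3 at 300° (0.8); OCH3 at 0° is gauche with NH2 at 60° (0.6); I at 120° is gauche with NH2 at 60° (0.8); Et at 240° is gauche with CH3 at 300° (1.2). Total 3.4 kcal/mol.
B has the highest total (3.5 kcal/mol).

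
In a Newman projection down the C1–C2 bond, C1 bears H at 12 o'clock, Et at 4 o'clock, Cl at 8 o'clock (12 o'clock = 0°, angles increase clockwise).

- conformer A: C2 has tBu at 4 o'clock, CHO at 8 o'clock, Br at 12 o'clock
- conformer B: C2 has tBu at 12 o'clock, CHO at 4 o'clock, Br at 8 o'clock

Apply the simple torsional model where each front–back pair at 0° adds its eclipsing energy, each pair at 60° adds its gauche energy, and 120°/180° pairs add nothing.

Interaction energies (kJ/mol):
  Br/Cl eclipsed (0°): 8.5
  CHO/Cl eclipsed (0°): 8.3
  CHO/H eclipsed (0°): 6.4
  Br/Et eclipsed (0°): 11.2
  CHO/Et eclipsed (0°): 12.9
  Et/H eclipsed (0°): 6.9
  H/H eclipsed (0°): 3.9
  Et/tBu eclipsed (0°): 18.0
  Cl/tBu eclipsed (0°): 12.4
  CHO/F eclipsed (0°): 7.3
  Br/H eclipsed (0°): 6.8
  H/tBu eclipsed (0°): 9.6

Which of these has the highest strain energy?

A

A (eclipsed): H(0°)/Br(0°) eclipsed 6.8; Et(120°)/tBu(120°) eclipsed 18.0; Cl(240°)/CHO(240°) eclipsed 8.3 → 33.1 kJ/mol.
B (eclipsed): H(0°)/tBu(0°) eclipsed 9.6; Et(120°)/CHO(120°) eclipsed 12.9; Cl(240°)/Br(240°) eclipsed 8.5 → 31.0 kJ/mol.
A has the highest total (33.1 kJ/mol).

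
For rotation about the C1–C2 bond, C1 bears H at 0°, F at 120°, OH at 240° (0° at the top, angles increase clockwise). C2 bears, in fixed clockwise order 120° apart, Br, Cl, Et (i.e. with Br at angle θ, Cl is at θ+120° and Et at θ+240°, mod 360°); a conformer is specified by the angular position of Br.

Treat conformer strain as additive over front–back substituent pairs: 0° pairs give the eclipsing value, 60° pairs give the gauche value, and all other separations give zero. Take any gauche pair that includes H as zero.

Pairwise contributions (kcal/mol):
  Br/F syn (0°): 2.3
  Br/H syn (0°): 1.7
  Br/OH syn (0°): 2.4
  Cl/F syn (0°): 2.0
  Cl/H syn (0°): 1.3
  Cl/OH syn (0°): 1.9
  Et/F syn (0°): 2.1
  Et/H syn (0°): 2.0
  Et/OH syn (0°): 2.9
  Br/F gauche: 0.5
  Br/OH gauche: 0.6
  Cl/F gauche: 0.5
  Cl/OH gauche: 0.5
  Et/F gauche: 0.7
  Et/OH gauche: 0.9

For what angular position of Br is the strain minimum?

Br at 0° (eclipsed): H–Br eclipsed, F–Cl eclipsed, OH–Et eclipsed; 1.7 + 2.0 + 2.9 = 6.6 kcal/mol.
Br at 60° (staggered): F–Br gauche, F–Cl gauche, OH–Cl gauche, OH–Et gauche; 0.5 + 0.5 + 0.5 + 0.9 = 2.4 kcal/mol.
Br at 120° (eclipsed): H–Et eclipsed, F–Br eclipsed, OH–Cl eclipsed; 2.0 + 2.3 + 1.9 = 6.2 kcal/mol.
Br at 180° (staggered): F–Br gauche, F–Et gauche, OH–Br gauche, OH–Cl gauche; 0.5 + 0.7 + 0.6 + 0.5 = 2.3 kcal/mol.
Br at 240° (eclipsed): H–Cl eclipsed, F–Et eclipsed, OH–Br eclipsed; 1.3 + 2.1 + 2.4 = 5.8 kcal/mol.
Br at 300° (staggered): F–Cl gauche, F–Et gauche, OH–Br gauche, OH–Et gauche; 0.5 + 0.7 + 0.6 + 0.9 = 2.7 kcal/mol.
The minimum (2.3 kcal/mol) occurs with Br at 180°.

180°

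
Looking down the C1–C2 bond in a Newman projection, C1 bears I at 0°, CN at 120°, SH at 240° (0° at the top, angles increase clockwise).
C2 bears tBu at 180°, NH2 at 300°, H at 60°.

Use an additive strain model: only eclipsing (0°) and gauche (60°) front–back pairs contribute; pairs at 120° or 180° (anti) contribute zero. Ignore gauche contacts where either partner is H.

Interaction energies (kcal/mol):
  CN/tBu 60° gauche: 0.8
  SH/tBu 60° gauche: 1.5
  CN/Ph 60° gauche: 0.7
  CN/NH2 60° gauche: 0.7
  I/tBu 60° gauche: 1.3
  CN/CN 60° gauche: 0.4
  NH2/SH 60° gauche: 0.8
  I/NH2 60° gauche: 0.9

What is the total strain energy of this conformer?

4.0 kcal/mol

This conformer is staggered. I at 0° is gauche with NH2 at 300° (0.9); CN at 120° is gauche with tBu at 180° (0.8); SH at 240° is gauche with tBu at 180° (1.5); SH at 240° is gauche with NH2 at 300° (0.8). Total 4.0 kcal/mol.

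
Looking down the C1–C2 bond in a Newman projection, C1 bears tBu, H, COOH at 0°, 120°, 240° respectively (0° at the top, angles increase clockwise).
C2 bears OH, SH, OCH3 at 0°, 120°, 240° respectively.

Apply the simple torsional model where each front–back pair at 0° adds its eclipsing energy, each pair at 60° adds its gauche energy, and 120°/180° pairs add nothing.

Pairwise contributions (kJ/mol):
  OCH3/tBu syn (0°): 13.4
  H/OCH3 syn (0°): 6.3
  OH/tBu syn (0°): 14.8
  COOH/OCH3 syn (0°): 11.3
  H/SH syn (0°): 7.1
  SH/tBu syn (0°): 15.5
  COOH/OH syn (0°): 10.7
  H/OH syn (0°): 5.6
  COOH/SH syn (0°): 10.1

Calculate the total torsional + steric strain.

33.2 kJ/mol

This conformer (eclipsed): tBu(0°)/OH(0°) eclipsed 14.8; H(120°)/SH(120°) eclipsed 7.1; COOH(240°)/OCH3(240°) eclipsed 11.3 → 33.2 kJ/mol.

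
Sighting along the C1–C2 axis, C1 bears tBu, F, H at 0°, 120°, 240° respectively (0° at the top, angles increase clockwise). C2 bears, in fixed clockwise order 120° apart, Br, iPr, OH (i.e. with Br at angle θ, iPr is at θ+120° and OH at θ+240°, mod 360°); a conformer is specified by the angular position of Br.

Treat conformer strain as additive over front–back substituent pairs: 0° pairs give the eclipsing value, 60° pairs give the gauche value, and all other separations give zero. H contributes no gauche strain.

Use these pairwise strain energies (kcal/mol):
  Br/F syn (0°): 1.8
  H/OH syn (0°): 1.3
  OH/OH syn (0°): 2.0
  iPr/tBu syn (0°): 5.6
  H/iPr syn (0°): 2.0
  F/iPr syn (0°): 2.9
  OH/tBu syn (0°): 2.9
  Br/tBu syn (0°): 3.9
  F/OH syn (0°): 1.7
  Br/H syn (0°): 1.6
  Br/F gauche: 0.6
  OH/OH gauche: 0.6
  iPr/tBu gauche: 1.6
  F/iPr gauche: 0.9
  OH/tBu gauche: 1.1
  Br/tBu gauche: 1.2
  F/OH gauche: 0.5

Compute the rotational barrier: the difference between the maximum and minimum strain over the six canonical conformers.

5.1 kcal/mol

Br at 0° is eclipsed. tBu at 0° is eclipsed with Br at 0° (3.9); F at 120° is eclipsed with iPr at 120° (2.9); H at 240° is eclipsed with OH at 240° (1.3). Total 8.1 kcal/mol.
Br at 60° is staggered. tBu at 0° is gauche with Br at 60° (1.2); tBu at 0° is gauche with OH at 300° (1.1); F at 120° is gauche with Br at 60° (0.6); F at 120° is gauche with iPr at 180° (0.9). Total 3.8 kcal/mol.
Br at 120° is eclipsed. tBu at 0° is eclipsed with OH at 0° (2.9); F at 120° is eclipsed with Br at 120° (1.8); H at 240° is eclipsed with iPr at 240° (2.0). Total 6.7 kcal/mol.
Br at 180° is staggered. tBu at 0° is gauche with iPr at 300° (1.6); tBu at 0° is gauche with OH at 60° (1.1); F at 120° is gauche with Br at 180° (0.6); F at 120° is gauche with OH at 60° (0.5). Total 3.8 kcal/mol.
Br at 240° is eclipsed. tBu at 0° is eclipsed with iPr at 0° (5.6); F at 120° is eclipsed with OH at 120° (1.7); H at 240° is eclipsed with Br at 240° (1.6). Total 8.9 kcal/mol.
Br at 300° is staggered. tBu at 0° is gauche with Br at 300° (1.2); tBu at 0° is gauche with iPr at 60° (1.6); F at 120° is gauche with iPr at 60° (0.9); F at 120° is gauche with OH at 180° (0.5). Total 4.2 kcal/mol.
Max at 240° (8.9 kcal/mol), min at 60° (3.8 kcal/mol); barrier = 5.1 kcal/mol.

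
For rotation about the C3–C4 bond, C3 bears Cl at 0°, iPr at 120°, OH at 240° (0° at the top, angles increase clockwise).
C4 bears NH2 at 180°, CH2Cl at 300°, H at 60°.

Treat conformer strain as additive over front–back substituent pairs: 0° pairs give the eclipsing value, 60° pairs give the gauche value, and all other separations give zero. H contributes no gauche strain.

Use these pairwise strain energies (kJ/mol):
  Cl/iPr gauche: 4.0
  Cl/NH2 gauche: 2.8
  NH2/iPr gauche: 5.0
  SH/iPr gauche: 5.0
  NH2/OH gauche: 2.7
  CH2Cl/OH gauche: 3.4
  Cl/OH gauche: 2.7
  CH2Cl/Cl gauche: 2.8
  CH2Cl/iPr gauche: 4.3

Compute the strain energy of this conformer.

This conformer (staggered): Cl(0°)/CH2Cl(300°) gauche 2.8; iPr(120°)/NH2(180°) gauche 5.0; OH(240°)/NH2(180°) gauche 2.7; OH(240°)/CH2Cl(300°) gauche 3.4 → 13.9 kJ/mol.

13.9 kJ/mol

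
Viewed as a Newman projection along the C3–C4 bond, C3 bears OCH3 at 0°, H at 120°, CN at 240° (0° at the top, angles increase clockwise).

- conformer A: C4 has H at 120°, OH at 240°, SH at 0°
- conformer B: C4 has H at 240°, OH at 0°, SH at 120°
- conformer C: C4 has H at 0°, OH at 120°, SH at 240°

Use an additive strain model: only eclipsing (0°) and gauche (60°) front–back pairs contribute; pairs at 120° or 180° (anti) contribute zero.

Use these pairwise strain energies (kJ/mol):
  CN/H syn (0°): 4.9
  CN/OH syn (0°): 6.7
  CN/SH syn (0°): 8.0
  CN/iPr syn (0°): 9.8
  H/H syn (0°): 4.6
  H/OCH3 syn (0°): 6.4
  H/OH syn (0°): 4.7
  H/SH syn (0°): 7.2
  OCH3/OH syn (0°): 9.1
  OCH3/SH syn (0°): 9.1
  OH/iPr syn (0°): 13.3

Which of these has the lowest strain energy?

A (eclipsed): OCH3(0°)/SH(0°) eclipsed 9.1; H(120°)/H(120°) eclipsed 4.6; CN(240°)/OH(240°) eclipsed 6.7 → 20.4 kJ/mol.
B (eclipsed): OCH3(0°)/OH(0°) eclipsed 9.1; H(120°)/SH(120°) eclipsed 7.2; CN(240°)/H(240°) eclipsed 4.9 → 21.2 kJ/mol.
C (eclipsed): OCH3(0°)/H(0°) eclipsed 6.4; H(120°)/OH(120°) eclipsed 4.7; CN(240°)/SH(240°) eclipsed 8.0 → 19.1 kJ/mol.
C has the lowest total (19.1 kJ/mol).

C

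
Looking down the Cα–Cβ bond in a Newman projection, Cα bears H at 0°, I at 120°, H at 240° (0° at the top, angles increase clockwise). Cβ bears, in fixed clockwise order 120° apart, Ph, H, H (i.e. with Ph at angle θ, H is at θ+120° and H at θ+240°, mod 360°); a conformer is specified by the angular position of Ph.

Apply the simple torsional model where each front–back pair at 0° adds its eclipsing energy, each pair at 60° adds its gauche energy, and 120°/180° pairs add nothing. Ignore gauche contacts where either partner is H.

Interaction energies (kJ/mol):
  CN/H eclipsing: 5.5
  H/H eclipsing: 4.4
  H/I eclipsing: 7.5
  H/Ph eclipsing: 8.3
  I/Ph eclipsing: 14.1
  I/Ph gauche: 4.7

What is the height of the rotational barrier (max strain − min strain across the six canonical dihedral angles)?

Ph at 0° (eclipsed): H–Ph eclipsed, I–H eclipsed, H–H eclipsed; 8.3 + 7.5 + 4.4 = 20.2 kJ/mol.
Ph at 60° (staggered): I–Ph gauche; 4.7 = 4.7 kJ/mol.
Ph at 120° (eclipsed): H–H eclipsed, I–Ph eclipsed, H–H eclipsed; 4.4 + 14.1 + 4.4 = 22.9 kJ/mol.
Ph at 180° (staggered): I–Ph gauche; 4.7 = 4.7 kJ/mol.
Ph at 240° (eclipsed): H–H eclipsed, I–H eclipsed, H–Ph eclipsed; 4.4 + 7.5 + 8.3 = 20.2 kJ/mol.
Ph at 300° (staggered): no non-H gauche contacts → 0.0 kJ/mol.
Max at 120° (22.9 kJ/mol), min at 300° (0.0 kJ/mol); barrier = 22.9 kJ/mol.

22.9 kJ/mol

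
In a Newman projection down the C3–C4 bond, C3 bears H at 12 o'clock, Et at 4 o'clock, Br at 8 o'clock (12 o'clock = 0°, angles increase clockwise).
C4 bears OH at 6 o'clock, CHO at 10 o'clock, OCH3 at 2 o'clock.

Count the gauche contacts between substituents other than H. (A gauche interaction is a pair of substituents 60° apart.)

Non-H gauche pairs: Et(120°)/OH(180°); Et(120°)/OCH3(60°); Br(240°)/OH(180°); Br(240°)/CHO(300°) — 4 interactions.

4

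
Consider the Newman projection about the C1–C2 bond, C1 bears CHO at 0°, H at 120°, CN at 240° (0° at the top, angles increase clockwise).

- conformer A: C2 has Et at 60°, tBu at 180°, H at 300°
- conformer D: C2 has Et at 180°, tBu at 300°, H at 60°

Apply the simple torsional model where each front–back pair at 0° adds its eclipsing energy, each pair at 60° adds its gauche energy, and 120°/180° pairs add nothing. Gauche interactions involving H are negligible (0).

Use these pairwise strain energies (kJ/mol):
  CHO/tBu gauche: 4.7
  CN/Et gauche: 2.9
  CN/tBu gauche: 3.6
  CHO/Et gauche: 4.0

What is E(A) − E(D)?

A (staggered): CHO(0°)/Et(60°) gauche 4.0; CN(240°)/tBu(180°) gauche 3.6 → 7.6 kJ/mol.
D (staggered): CHO(0°)/tBu(300°) gauche 4.7; CN(240°)/Et(180°) gauche 2.9; CN(240°)/tBu(300°) gauche 3.6 → 11.2 kJ/mol.
E(A) − E(D) = 7.6 − 11.2 = -3.6 kJ/mol.

-3.6 kJ/mol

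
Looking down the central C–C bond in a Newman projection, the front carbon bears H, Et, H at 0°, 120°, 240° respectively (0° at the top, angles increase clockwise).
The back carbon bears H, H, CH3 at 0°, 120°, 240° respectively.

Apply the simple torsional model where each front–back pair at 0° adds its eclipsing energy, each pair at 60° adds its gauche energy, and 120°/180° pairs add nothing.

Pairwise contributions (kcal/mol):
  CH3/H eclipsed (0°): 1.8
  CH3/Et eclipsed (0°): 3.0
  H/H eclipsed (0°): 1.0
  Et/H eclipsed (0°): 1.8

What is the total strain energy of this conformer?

4.6 kcal/mol

This conformer (eclipsed): H–H eclipsed, Et–H eclipsed, H–CH3 eclipsed; 1.0 + 1.8 + 1.8 = 4.6 kcal/mol.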